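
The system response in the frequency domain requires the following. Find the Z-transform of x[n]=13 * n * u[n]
Z{n*u[n]}=z/(z-1)^2
By linearity: Z{13*n*u[n]}=13z/(z-1)^2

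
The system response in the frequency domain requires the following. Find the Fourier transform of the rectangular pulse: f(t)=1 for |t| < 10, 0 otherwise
F(omega) = integral from -10 to 10 of e^(-j * omega * t) dt
= 2 * sin(10 * omega)/omega = 20 * sinc(10 * omega/pi)

Answer: 2 * sin(10 * omega)/omega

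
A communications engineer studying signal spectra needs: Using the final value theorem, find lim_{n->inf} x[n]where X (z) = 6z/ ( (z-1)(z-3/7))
Final value theorem: lim x[n]=lim_{z->1} (z-1)*X(z)
(z-1)*X(z)=6z/(z-3/7)
As z->1: 6/(1 - 3/7)=6/(4/7)=21/2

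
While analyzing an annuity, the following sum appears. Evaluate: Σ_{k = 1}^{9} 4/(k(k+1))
Partial fractions: 4/(k(k + 1))=4/k - 4/(k + 1)
Telescoping sum: 4(1 - 1/10)=4·9/10

Answer: 18/5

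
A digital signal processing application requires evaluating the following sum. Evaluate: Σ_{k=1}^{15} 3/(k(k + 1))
Partial fractions: 3/(k(k + 1)) = 3/k - 3/(k + 1)
Telescoping sum: 3(1 - 1/16) = 3·15/16

Answer: 45/16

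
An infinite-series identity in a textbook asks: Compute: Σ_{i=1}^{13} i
Using formula: Σ i^1 = n(n + 1)/2 = 13·14/2 = 91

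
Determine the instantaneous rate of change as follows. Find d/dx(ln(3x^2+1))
Chain rule: d/dx[ln(u)] = u'/u where u = 3x^2 + 1
u' = 6x

Answer: (6x)/(3x^2 + 1)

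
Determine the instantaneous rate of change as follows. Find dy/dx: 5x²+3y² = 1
Differentiate: 10x + 6y·(dy/dx)=0
dy/dx=-10x/(6y)=-(5/3)·(x/y)

Answer: dy/dx=-(5/3)·(x/y)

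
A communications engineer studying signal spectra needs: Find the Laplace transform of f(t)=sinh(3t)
L{sinh(at)}=a/(s²-a²)
L{sinh(3t)}=3/(s²-9)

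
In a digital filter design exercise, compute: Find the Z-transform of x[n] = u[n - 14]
Using the time-shift property: Z{u[n-14]} = z^(-14)*z/(z-1)
= z^(-13)/(z-1)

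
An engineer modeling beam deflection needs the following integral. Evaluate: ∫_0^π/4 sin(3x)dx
Antiderivative: -cos(3x)/3
Evaluate at bounds: [-cos(3·π/4)/3] - [-cos(3·0)/3]
= (-(-√2/2)+(1))/3 = 1/3+√2/6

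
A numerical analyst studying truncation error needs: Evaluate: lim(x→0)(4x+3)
Polynomial is continuous, so substitute x=0:
4·0+3=3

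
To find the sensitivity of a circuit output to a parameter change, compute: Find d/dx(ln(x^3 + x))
Chain rule: d/dx[ln(u)] = u'/u where u = x^3 + x
u' = 3x^2 + 1

Answer: (3x^2 + 1)/(x^3 + x)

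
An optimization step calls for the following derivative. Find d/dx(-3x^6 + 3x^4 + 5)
Power rule: d/dx(ax^n)=n·a·x^(n-1)
Term by term: -18·x^5+12·x^3

Answer: -18x^5+12x^3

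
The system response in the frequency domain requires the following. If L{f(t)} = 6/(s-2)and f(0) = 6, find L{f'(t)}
L{f'(t)}=s·F(s) - f(0)=6s/(s-2)-6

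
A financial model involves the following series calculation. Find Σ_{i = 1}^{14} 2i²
= 2·n(n + 1)(2n + 1)/6 = 2·14·15·29/6 = 2030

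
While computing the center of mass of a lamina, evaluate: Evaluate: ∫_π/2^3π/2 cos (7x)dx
Antiderivative: sin(7x)/7
Evaluate at bounds: [sin(7·3π/2)/7] - [sin(7·π/2)/7]
=((1) - (-1))/7=2/7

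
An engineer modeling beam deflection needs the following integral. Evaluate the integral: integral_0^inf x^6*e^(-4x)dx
This is a Gamma integral. Substitute u=4x (du=4 dx):
integral_0^inf x^6*e^(-4x) dx=(1/4^7) integral_0^inf u^6*e^(-u) du
=Gamma(7)/4^7=6!/4^7=720/16384

Answer: 45/1024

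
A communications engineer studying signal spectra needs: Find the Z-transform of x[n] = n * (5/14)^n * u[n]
Using the property Z{n * a^n * u[n]}=az/(z-a)^2
With a=5/14: X(z)=(5/14)z/(z - 5/14)^2, |z| > 5/14

Answer: (5/14)z/(z - 5/14)^2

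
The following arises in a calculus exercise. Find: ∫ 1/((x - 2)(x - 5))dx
Partial fractions: 1/((x-2)(x-5))=A/(x-2) + B/(x-5)
A=-1/3, B=1/3
∫ [-1/3· 1/(x-2) + 1/3· 1/(x-5)] dx
=(1/3)[ln|x-5| - ln|x-2|] + C

Answer: (1/3)·ln|(x-5)/(x-2)| + C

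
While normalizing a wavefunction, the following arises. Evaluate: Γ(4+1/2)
Γ(n + 1/2)=(2n)!√π/(4^n·n!)
=40320√π/(256·24)=(105/16)·√π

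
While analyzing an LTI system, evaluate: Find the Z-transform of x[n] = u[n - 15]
Using the time-shift property: Z{u[n-15]}=z^(-15) * z/(z-1)
=z^(-14)/(z-1)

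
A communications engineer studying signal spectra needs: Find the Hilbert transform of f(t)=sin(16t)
The Hilbert transform shifts each frequency component by -pi/2.
H{sin(wt)}=-cos(wt)
With w=16: H{sin(16t)}=-cos(16t)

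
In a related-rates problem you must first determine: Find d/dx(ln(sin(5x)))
Chain rule: d/dx[ln(u)] = u'/u where u = sin(5x)
u' = 5cos(5x)

Answer: (5cos(5x))/(sin(5x))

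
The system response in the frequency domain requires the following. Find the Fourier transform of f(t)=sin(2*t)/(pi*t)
sin(W * t)/(pi * t)=(W/pi) * sinc(W * t/pi) is the impulse response of the ideal low-pass filter with cutoff W (here W=2).
Its Fourier transform is a rectangular function:
F(omega)=1 for |omega| < 2, 0 otherwise

Answer: rect(omega/4) [i.e., 1 for |omega| < 2, 0 otherwise]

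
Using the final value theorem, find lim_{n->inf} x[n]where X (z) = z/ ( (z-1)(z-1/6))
Final value theorem: lim x[n]=lim_{z->1} (z-1) * X(z)
(z-1) * X(z)=z/(z-1/6)
As z->1: 1/(1 - 1/6)=1/(5/6)=6/5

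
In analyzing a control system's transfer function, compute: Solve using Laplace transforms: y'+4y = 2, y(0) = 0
Take L of both sides: sY(s)-0+4Y(s) = 2/s
Y(s)(s+4) = 2/s+0
Y(s) = 2/(s(s+4))+0/(s+4)
Partial fractions: 2/(s(s+4)) = (1/2)/s - (1/2)/(s+4)
So Y(s) = (1/2)/s - (1/2)/(s+4)
Inverse transform (L^(-1){1/s} = 1, L^(-1){1/(s+4)} = e^(-4t)):

Answer: y(t) = 1/2 - (1/2)·e^(-4t)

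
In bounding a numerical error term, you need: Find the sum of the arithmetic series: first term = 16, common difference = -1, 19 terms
Last term: a_n = 16 + (19 - 1)·-1 = -2
Sum = n(a_1 + a_n)/2 = 19(16 + (-2))/2 = 133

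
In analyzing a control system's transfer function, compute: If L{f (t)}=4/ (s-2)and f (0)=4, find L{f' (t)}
L{f'(t)} = s·F(s) - f(0) = 4s/(s-2) - 4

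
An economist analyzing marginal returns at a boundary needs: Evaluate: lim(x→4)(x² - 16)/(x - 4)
Factor: (x² - 16) = (x-4)(x + 4)
Cancel (x-4): lim(x→4) (x + 4) = 8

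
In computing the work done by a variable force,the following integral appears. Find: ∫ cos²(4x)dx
Using identity cos²(u) = (1 + cos(2u))/2:
∫ (1 + cos(8x))/2 dx = x/2 + sin(8x)/16 + C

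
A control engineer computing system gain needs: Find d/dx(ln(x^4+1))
Chain rule: d/dx[ln(u)] = u'/u where u = x^4 + 1
u' = 4x^3

Answer: (4x^3)/(x^4 + 1)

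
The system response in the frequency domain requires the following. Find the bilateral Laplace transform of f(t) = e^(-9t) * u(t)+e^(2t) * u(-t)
For e^(-9t)*u(t): L = 1/(s+9), Re(s) > -9
For e^(2t)*u(-t): L = -1/(s-2), Re(s) < 2
Combined: F(s) = 1/(s+9)-1/(s-2), -9 < Re(s) < 2

Answer: 1/(s+9)-1/(s-2), ROC: -9 < Re(s) < 2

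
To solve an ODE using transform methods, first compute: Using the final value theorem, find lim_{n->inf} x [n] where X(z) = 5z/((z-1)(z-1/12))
Final value theorem: lim x[n]=lim_{z->1} (z-1)*X(z)
(z-1)*X(z)=5z/(z-1/12)
As z->1: 5/(1-1/12)=5/(11/12)=60/11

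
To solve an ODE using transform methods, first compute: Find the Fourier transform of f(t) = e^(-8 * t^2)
The Fourier transform of a Gaussian e^(-a*t^2) is sqrt(pi/a)*e^(-omega^2/(4a)).
With a=8: F(omega)=sqrt(pi/8)*e^(-omega^2/32)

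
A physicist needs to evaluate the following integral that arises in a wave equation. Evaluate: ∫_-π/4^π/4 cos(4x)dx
Antiderivative: sin(4x)/4
Evaluate at bounds: [sin(4·π/4)/4] - [sin(4·-π/4)/4]
=((0) - (0))/4=0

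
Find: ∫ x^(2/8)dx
Power rule: ∫ x^(1/4) dx = x^(5/4)/(5/4)+C

Answer: (4/5)·x^(5/4)+C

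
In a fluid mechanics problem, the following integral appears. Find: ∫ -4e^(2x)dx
Since d/dx[e^(2x)]=2e^(2x), we get -2 e^(2x)+C

Answer: -2e^(2x)+C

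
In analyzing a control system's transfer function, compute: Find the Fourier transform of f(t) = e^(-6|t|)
Using the standard pair: F{e^(-a|t|)}=2a/(a^2+omega^2)
With a=6: F(omega)=12/(36+omega^2)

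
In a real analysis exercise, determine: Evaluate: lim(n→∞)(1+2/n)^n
This is the definition of e^2: lim(1 + 2/n)^n=e^2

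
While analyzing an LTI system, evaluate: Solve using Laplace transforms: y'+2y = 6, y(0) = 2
Take L of both sides: sY(s)-2+2Y(s)=6/s
Y(s)(s+2)=6/s+2
Y(s)=6/(s(s+2))+2/(s+2)
Partial fractions: 6/(s(s+2))=3/s - 3/(s+2)
So Y(s)=3/s - 1/(s+2)
Inverse transform (L^(-1){1/s}=1, L^(-1){1/(s+2)}=e^(-2t)):

Answer: y(t)=3 - e^(-2t)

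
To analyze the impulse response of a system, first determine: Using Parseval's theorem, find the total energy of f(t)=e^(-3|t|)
Parseval's theorem: E = integral |f(t)|^2 dt = (1/2pi) integral |F(omega)|^2 domega
E = integral_{-inf}^{inf} e^(-6|t|) dt = 2*integral_0^inf e^(-6t) dt = 2/(2*3) = 1/3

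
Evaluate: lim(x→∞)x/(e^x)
Apply L'Hôpital 1 times (∞/∞ each time):
Eventually get 1!/(e^x) → 0

Answer: 0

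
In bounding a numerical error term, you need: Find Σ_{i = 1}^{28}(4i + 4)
= 4·Σ i+4·28 = 4·406+112 = 1736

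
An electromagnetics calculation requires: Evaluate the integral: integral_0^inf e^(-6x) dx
integral_0^inf e^(-6x) dx = [-1/6 * e^(-6x)]_0^inf
= 0 - (-1/6) = 1/6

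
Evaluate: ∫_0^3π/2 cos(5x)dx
Antiderivative: sin(5x)/5
Evaluate at bounds: [sin(5·3π/2)/5] - [sin(5·0)/5]
= ((-1) - (0))/5 = -1/5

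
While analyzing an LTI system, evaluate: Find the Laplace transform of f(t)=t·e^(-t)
L{t·e^(at)} = 1/(s-a)²
L{t·e^(-t)} = 1/(s + 1)²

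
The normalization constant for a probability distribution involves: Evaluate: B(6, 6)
B(x,y)=Γ(x)Γ(y)/Γ(x+y)=(x-1)!(y-1)!/(x+y-1)!
B(6,6)=5!·5!/11!=1/2772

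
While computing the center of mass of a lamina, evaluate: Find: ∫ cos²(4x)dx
Using identity cos²(u)=(1+cos(2u))/2:
∫ (1+cos(8x))/2 dx=x/2+sin(8x)/16+C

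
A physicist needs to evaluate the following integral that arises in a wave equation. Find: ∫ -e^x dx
Since d/dx[e^x] = + e^x, we get -1e^x + C

Answer: -e^x + C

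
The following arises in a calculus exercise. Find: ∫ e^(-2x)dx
Since d/dx[e^(-2x)] = -2e^(-2x), we get -1/2 e^(-2x)+C

Answer: (-1/2)e^(-2x)+C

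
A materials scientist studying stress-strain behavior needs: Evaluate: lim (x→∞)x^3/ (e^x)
Apply L'Hôpital 3 times (∞/∞ each time):
Eventually get 3!/(e^x) → 0

Answer: 0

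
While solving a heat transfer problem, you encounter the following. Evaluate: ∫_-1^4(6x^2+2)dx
Step 1: Find antiderivative F(x) = 2x^3+2x
Step 2: F(4) - F(-1) = 136 - (-4) = 140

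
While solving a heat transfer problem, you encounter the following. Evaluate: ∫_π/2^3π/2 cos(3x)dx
Antiderivative: sin(3x)/3
Evaluate at bounds: [sin(3·3π/2)/3] - [sin(3·π/2)/3]
= ((1) - (-1))/3 = 2/3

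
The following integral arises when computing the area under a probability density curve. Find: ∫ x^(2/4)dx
Power rule: ∫ x^(1/2) dx = x^(3/2)/(3/2) + C

Answer: (2/3)·x^(3/2) + C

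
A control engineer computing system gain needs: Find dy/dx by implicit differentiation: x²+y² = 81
Differentiate both sides: 2x + 2y·(dy/dx) = 0
Solve: dy/dx = -2x/(2y) = -x/y

Answer: dy/dx = -x/y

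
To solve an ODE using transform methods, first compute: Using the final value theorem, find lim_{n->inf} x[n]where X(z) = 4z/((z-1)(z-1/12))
Final value theorem: lim x[n]=lim_{z->1} (z-1)*X(z)
(z-1)*X(z)=4z/(z-1/12)
As z->1: 4/(1-1/12)=4/(11/12)=48/11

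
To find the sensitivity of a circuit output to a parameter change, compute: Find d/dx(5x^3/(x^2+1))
Quotient rule: (f/g)'=(f'g - fg')/g²
f=5x^3, f'=15x^2
g=x^2 + 1, g'=2x

Answer: (15x^2·(x^2 + 1) - 10x^4)/(x^2 + 1)²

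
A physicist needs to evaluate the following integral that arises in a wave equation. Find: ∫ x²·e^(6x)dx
Integration by parts twice:
First: u = x², dv = e^(6x) dx => x²e^(6x)/6 - (2/6)∫ xe^(6x) dx
Second (∫ xe^(6x) dx): xe^(6x)/6 - e^(6x)/36
Combining: e^(6x)(x²/6 - 2x/36 + 2/216) + C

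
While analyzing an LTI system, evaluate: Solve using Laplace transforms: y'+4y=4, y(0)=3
Take L of both sides: sY(s) - 3 + 4Y(s)=4/s
Y(s)(s + 4)=4/s + 3
Y(s)=4/(s(s + 4)) + 3/(s + 4)
Partial fractions: 4/(s(s + 4))=1/s - 1/(s + 4)
So Y(s)=1/s + 2/(s + 4)
Inverse transform (L^(-1){1/s}=1, L^(-1){1/(s + 4)}=e^(-4t)):

Answer: y(t)=1 + 2·e^(-4t)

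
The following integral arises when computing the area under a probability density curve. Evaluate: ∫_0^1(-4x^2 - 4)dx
Step 1: Find antiderivative F(x)=(-4/3)x^3 - 4x
Step 2: F(1) - F(0)=-16/3 - (0)=-16/3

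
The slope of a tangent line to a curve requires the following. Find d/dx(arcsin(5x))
d/dx[arcsin(u)] = u'/√(1-u²), u = 5x, u' = 5

Answer: 5/√(1 - 25x²)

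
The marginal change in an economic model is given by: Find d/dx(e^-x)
Chain rule: d/dx[e^u] = e^u · u' where u = -x
u' = -1

Answer: -1·e^-x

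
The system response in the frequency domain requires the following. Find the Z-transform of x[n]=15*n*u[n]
Z{n*u[n]}=z/(z-1)^2
By linearity: Z{15*n*u[n]}=15z/(z-1)^2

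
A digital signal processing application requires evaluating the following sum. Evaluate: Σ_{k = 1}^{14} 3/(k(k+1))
Partial fractions: 3/(k(k+1))=3/k - 3/(k+1)
Telescoping sum: 3(1-1/15)=3·14/15

Answer: 14/5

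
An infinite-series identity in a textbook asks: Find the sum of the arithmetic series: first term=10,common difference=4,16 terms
Last term: a_n = 10+(16-1)·4 = 70
Sum = n(a_1+a_n)/2 = 16(10+70)/2 = 640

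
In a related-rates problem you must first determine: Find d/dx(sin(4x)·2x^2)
Product rule: (fg)'=f'g+fg'
f=sin(4x), f'=4·cos(4x)
g=2x^2, g'=4x

Answer: 8·cos(4x)·x^2+4·sin(4x)·x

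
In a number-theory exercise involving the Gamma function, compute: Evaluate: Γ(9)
Γ(n)=(n-1)! for positive integers
Γ(9)=8!=40320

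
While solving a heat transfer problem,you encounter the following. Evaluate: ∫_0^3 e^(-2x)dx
Antiderivative: (1/(-2))e^(-2x)
Evaluate: (1/(-2))(e^-6 - 1)

Answer: (e^-6 - 1)/(-2)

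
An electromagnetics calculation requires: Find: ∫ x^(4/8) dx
Power rule: ∫ x^(1/2) dx=x^(3/2)/(3/2) + C

Answer: (2/3)·x^(3/2) + C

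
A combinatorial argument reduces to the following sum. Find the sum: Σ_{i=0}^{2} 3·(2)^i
Geometric series: S=a(1 - r^n)/(1 - r)
a=3, r=2, n=3
S=3(1 - 8)/-1=21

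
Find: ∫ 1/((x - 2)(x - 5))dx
Partial fractions: 1/((x-2)(x-5)) = A/(x-2)+B/(x-5)
A = -1/3, B = 1/3
∫ [-1/3· 1/(x-2)+1/3· 1/(x-5)] dx
= (1/3)[ln|x-5| - ln|x-2|]+C

Answer: (1/3)·ln|(x-5)/(x-2)|+C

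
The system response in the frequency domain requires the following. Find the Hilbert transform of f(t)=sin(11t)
The Hilbert transform shifts each frequency component by -pi/2.
H{sin(wt)}=-cos(wt)
With w=11: H{sin(11t)}=-cos(11t)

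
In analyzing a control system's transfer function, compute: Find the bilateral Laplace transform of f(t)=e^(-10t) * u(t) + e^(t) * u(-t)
For e^(-10t) * u(t): L = 1/(s + 10), Re(s) > -10
For e^(t) * u(-t): L = -1/(s-1), Re(s) < 1
Combined: F(s) = 1/(s + 10) - 1/(s-1), -10 < Re(s) < 1

Answer: 1/(s + 10) - 1/(s-1), ROC: -10 < Re(s) < 1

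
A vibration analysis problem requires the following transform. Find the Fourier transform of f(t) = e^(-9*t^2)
The Fourier transform of a Gaussian e^(-a*t^2) is sqrt(pi/a)*e^(-omega^2/(4a)).
With a = 9: F(omega) = sqrt(pi)/3*e^(-omega^2/36)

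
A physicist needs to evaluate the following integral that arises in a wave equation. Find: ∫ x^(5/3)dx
Power rule: ∫ x^(5/3) dx=x^(8/3)/(8/3)+C

Answer: (3/8)·x^(8/3)+C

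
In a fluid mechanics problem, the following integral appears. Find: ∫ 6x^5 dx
Using power rule: ∫ 6x^5 dx = 6/6 x^6 + C = x^6 + C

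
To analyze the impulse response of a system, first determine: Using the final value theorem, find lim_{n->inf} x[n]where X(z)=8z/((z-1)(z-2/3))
Final value theorem: lim x[n]=lim_{z->1} (z-1) * X(z)
(z-1) * X(z)=8z/(z-2/3)
As z->1: 8/(1-2/3)=8/(1/3)=24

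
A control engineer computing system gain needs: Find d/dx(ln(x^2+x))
Chain rule: d/dx[ln(u)]=u'/u where u=x^2 + x
u'=2x + 1

Answer: (2x + 1)/(x^2 + x)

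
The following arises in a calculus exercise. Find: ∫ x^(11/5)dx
Power rule: ∫ x^(11/5) dx=x^(16/5)/(16/5) + C

Answer: (5/16)·x^(16/5) + C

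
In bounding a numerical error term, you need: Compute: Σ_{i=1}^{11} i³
Using formula: Σ i^3 = [n(n+1)/2]² = [11·12/2]² = 4356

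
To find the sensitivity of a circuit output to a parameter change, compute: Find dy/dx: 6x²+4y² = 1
Differentiate: 12x + 8y·(dy/dx)=0
dy/dx=-12x/(8y)=-(3/2)·(x/y)

Answer: dy/dx=-(3/2)·(x/y)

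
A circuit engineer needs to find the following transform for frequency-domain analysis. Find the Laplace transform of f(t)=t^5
L{t^n}=n!/s^(n+1)
L{t^5}=5!/s^6=120/s^6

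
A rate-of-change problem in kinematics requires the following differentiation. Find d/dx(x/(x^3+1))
Quotient rule: (f/g)'=(f'g - fg')/g²
f=x, f'=1
g=x^3 + 1, g'=3x^2

Answer: (1·(x^3 + 1) - 3x^3)/(x^3 + 1)²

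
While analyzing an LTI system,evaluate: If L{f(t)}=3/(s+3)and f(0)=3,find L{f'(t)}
L{f'(t)} = s·F(s) - f(0) = 3s/(s + 3) - 3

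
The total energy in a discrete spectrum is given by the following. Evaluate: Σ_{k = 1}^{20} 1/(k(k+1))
Partial fractions: 1/(k(k + 1))=1/k - 1/(k + 1)
Telescoping sum: 1(1 - 1/21)=1·20/21

Answer: 20/21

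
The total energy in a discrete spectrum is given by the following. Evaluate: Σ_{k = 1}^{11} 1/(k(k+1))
Partial fractions: 1/(k(k+1))=1/k - 1/(k+1)
Telescoping sum: 1(1-1/12)=1·11/12

Answer: 11/12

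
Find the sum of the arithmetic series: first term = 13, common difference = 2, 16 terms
Last term: a_n = 13+(16-1)·2 = 43
Sum = n(a_1+a_n)/2 = 16(13+43)/2 = 448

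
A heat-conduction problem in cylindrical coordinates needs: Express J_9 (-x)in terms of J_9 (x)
For integer n: J_n(-x)=(-1)^n J_n(x)
With n=9: J_9(-x)=(-1)^9 J_9(x)=-J_9(x)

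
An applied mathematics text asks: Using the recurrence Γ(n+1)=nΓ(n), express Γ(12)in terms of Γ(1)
Γ(12) = 11Γ(11) = 11·10Γ(10) = ... = 11!·Γ(1) = 39916800·Γ(1)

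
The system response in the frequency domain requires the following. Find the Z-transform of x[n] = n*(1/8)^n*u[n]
Using the property Z{n * a^n * u[n]} = az/(z-a)^2
With a = 1/8: X(z) = (1/8)z/(z - 1/8)^2, |z| > 1/8

Answer: (1/8)z/(z - 1/8)^2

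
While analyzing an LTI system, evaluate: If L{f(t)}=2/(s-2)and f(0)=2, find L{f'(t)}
L{f'(t)}=s·F(s) - f(0)=2s/(s-2)-2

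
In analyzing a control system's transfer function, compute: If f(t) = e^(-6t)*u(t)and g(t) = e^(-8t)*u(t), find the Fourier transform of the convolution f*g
By the convolution theorem: F{f*g} = F(omega)*G(omega)
F(omega) = 1/(6+j*omega), G(omega) = 1/(8+j*omega)
F{f*g} = 1/((6+j*omega)(8+j*omega))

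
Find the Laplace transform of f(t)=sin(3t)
L{sin(wt)} = w/(s² + w²)
L{sin(3t)} = 3/(s² + 9)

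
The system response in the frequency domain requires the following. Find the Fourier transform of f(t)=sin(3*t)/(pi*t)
sin(W * t)/(pi * t) = (W/pi) * sinc(W * t/pi) is the impulse response of the ideal low-pass filter with cutoff W (here W = 3).
Its Fourier transform is a rectangular function:
F(omega) = 1 for |omega| < 3, 0 otherwise

Answer: rect(omega/6) [i.e., 1 for |omega| < 3, 0 otherwise]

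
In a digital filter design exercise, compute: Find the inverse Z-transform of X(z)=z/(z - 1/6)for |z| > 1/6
Standard pair: z/(z-a) <-> a^n*u[n] for causal signals
With a = 1/6: x[n] = (1/6)^n*u[n]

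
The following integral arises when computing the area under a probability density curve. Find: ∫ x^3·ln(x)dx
By parts: u = ln(x), dv = x^3 dx
du = 1/x dx, v = x^4/4
= x^4·ln(x)/4 - ∫ x^3/4 dx
= x^4·ln(x)/4 - x^4/16+C

Answer: x^4(ln(x)/4-1/16)+C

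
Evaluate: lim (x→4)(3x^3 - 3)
Polynomial is continuous, so substitute x = 4:
3·4^3 - 3 = 189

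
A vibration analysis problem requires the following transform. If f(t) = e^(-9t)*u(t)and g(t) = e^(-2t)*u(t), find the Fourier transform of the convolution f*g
By the convolution theorem: F{f*g}=F(omega)*G(omega)
F(omega)=1/(9 + j*omega), G(omega)=1/(2 + j*omega)
F{f*g}=1/((9 + j*omega)(2 + j*omega))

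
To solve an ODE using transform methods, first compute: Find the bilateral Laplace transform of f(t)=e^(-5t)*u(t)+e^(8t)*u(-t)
For e^(-5t) * u(t): L=1/(s+5), Re(s) > -5
For e^(8t) * u(-t): L=-1/(s-8), Re(s) < 8
Combined: F(s)=1/(s+5)-1/(s-8), -5 < Re(s) < 8

Answer: 1/(s+5)-1/(s-8), ROC: -5 < Re(s) < 8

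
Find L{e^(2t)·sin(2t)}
First shifting: L{e^(at)f(t)} = F(s-a)
L{sin(2t)} = 2/(s² + 4)
Shift: 2/((s-2)² + 4)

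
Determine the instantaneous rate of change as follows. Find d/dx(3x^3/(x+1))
Quotient rule: (f/g)' = (f'g - fg')/g²
f = 3x^3, f' = 9x^2
g = x + 1, g' = 1

Answer: (9x^2·(x + 1) - 3x^3)/(x + 1)²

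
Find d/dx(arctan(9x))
d/dx[arctan(u)] = u'/(1+u²), u = 9x, u' = 9

Answer: 9/(1+81x²)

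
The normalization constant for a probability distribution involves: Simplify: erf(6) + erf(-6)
erf is odd: erf(-6)=-erf(6)
erf(6) + erf(-6)=erf(6) - erf(6)=0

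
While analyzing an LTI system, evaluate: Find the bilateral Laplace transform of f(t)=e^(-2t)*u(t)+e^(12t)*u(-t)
For e^(-2t)*u(t): L=1/(s+2), Re(s) > -2
For e^(12t)*u(-t): L=-1/(s-12), Re(s) < 12
Combined: F(s)=1/(s+2)-1/(s-12), -2 < Re(s) < 12

Answer: 1/(s+2)-1/(s-12), ROC: -2 < Re(s) < 12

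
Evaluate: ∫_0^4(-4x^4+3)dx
Step 1: Find antiderivative F(x)=(-4/5)x^5+3x
Step 2: F(4) - F(0)=-4036/5 - (0)=-4036/5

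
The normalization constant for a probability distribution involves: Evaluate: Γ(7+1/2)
Γ(n + 1/2)=(2n)!√π/(4^n·n!)
=87178291200√π/(16384·5040)=(135135/128)·√π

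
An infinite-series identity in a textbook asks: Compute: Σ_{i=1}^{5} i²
Using formula: Σ i^2 = n(n+1)(2n+1)/6 = 5·6·11/6 = 55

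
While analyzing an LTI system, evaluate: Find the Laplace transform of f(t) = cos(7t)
L{cos(wt)} = s/(s²+w²)
L{cos(7t)} = s/(s²+49)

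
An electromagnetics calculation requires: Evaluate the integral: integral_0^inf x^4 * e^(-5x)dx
This is a Gamma integral. Substitute u=5x (du=5 dx):
integral_0^inf x^4 * e^(-5x) dx=(1/5^5) integral_0^inf u^4 * e^(-u) du
=Gamma(5)/5^5=4!/5^5=24/3125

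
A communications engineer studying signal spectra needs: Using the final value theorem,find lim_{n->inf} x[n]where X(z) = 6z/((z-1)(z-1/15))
Final value theorem: lim x[n]=lim_{z->1} (z-1) * X(z)
(z-1) * X(z)=6z/(z-1/15)
As z->1: 6/(1-1/15)=6/(14/15)=45/7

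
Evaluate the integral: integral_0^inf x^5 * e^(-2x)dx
This is a Gamma integral. Substitute u = 2x (du = 2 dx):
integral_0^inf x^5 * e^(-2x) dx = (1/2^6) integral_0^inf u^5 * e^(-u) du
= Gamma(6)/2^6 = 5!/2^6 = 120/64

Answer: 15/8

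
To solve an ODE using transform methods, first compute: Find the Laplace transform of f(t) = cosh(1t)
L{cosh(at)}=s/(s²-a²)
L{cosh(1t)}=s/(s²-1)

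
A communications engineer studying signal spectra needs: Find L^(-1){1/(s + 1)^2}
L^(-1){1/(s-a)^n} = t^(n-1)·e^(at)/(n-1)!
Here a = -1, n = 2: t^1·e^(-t)/1

Answer: t·e^(-t)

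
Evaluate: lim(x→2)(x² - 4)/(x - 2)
Factor: (x² - 4)=(x-2)(x + 2)
Cancel (x-2): lim(x→2) (x + 2)=4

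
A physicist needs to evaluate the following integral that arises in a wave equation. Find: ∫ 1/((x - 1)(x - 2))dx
Partial fractions: 1/((x-1)(x-2))=A/(x-1) + B/(x-2)
A=-1, B=1
∫ [-1· 1/(x-1) + 1· 1/(x-2)] dx
=(1)[ln|x-2| - ln|x-1|] + C

Answer: ln|(x-2)/(x-1)| + C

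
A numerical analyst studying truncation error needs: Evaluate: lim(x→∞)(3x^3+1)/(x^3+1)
Divide numerator and denominator by x^3:
lim (3 + 1/x^3)/(1 + 1/x^3) = 3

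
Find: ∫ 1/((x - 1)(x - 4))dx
Partial fractions: 1/((x-1)(x-4))=A/(x-1) + B/(x-4)
A=-1/3, B=1/3
∫ [-1/3· 1/(x-1) + 1/3· 1/(x-4)] dx
=(1/3)[ln|x-4| - ln|x-1|] + C

Answer: (1/3)·ln|(x-4)/(x-1)| + C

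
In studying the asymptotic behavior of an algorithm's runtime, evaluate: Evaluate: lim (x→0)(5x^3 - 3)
Polynomial is continuous, so substitute x=0:
5·0^3 - 3=-3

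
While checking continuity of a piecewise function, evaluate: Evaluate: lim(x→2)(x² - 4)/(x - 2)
Factor: (x² - 4) = (x-2)(x + 2)
Cancel (x-2): lim(x→2) (x + 2) = 4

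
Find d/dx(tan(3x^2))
Chain rule: d/dx[tan(u)] = sec²(u)·u' where u = 3x^2
u' = 6x

Answer: 6x·sec²(3x^2)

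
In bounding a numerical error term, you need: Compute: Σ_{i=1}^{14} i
Using formula: Σ i^1=n(n + 1)/2=14·15/2=105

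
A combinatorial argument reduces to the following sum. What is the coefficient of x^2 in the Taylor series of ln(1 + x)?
ln(1 + x) = Σ (-1)^(n + 1) x^n/n
Coefficient of x^2 = (-1)^3/2 = -1/2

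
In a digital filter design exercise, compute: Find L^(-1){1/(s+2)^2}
L^(-1){1/(s-a)^n}=t^(n-1)·e^(at)/(n-1)!
Here a=-2, n=2: t^1·e^(-2t)/1

Answer: t·e^(-2t)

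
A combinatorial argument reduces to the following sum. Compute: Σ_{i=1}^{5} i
Using formula: Σ i^1 = n(n+1)/2 = 5·6/2 = 15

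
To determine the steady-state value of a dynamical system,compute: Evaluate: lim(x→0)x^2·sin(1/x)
Squeeze theorem: -|x^2| ≤ x^2·sin(1/x) ≤ |x^2|
Since x^2 → 0 as x → 0, by squeeze theorem the limit is 0

Answer: 0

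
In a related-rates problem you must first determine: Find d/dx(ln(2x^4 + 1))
Chain rule: d/dx[ln(u)]=u'/u where u=2x^4 + 1
u'=8x^3

Answer: (8x^3)/(2x^4 + 1)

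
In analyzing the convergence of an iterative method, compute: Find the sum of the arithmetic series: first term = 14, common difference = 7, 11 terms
Last term: a_n = 14 + (11 - 1)·7 = 84
Sum = n(a_1 + a_n)/2 = 11(14 + 84)/2 = 539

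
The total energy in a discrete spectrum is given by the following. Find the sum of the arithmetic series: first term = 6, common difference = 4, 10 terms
Last term: a_n = 6 + (10 - 1)·4 = 42
Sum = n(a_1 + a_n)/2 = 10(6 + 42)/2 = 240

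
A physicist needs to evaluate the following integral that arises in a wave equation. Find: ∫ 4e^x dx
Since d/dx[e^x] = + e^x, we get 4e^x + C

Answer: 4e^x + C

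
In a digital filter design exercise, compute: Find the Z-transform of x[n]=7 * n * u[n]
Z{n*u[n]}=z/(z-1)^2
By linearity: Z{7*n*u[n]}=7z/(z-1)^2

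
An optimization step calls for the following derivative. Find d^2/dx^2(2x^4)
Apply power rule 2 times:
d^1: 8x^3
d^2: 24x^2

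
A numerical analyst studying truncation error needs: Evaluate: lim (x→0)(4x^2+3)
Polynomial is continuous, so substitute x=0:
4·0^2+3=3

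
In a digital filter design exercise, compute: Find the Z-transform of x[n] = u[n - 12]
Using the time-shift property: Z{u[n-12]}=z^(-12) * z/(z-1)
=z^(-11)/(z-1)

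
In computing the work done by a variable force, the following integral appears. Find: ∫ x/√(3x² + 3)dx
Let u = 3x² + 3, du = 6x dx
∫ (1/6)·u^(-1/2) du = √u/3 + C

Answer: √(3x² + 3)/3 + C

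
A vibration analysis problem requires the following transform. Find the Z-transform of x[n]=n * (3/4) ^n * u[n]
Using the property Z{n * a^n * u[n]}=az/(z-a)^2
With a=3/4: X(z)=(3/4)z/(z - 3/4)^2, |z| > 3/4

Answer: (3/4)z/(z - 3/4)^2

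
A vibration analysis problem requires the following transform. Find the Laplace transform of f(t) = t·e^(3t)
L{t·e^(at)}=1/(s-a)²
L{t·e^(3t)}=1/(s-3)²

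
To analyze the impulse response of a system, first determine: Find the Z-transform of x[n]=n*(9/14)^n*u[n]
Using the property Z{n * a^n * u[n]}=az/(z-a)^2
With a=9/14: X(z)=(9/14)z/(z - 9/14)^2, |z| > 9/14

Answer: (9/14)z/(z - 9/14)^2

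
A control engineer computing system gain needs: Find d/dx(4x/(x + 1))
Quotient rule: (f/g)'=(f'g - fg')/g²
f=4x, f'=4
g=x + 1, g'=1

Answer: (4·(x + 1) - 4x)/(x + 1)²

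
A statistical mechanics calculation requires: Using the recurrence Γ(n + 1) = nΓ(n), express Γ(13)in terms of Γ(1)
Γ(13)=12Γ(12)=12·11Γ(11)=...=12!·Γ(1)=479001600·Γ(1)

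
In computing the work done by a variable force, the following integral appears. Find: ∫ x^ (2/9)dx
Power rule: ∫ x^(2/9) dx=x^(11/9)/(11/9) + C

Answer: (9/11)·x^(11/9) + C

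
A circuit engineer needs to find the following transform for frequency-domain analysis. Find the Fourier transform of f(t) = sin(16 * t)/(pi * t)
sin(W*t)/(pi*t) = (W/pi)*sinc(W*t/pi) is the impulse response of the ideal low-pass filter with cutoff W (here W = 16).
Its Fourier transform is a rectangular function:
F(omega) = 1 for |omega| < 16, 0 otherwise

Answer: rect(omega/32) [i.e., 1 for |omega| < 16, 0 otherwise]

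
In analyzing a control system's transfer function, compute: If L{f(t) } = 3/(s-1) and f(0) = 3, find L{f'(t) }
L{f'(t)}=s·F(s) - f(0)=3s/(s-1)-3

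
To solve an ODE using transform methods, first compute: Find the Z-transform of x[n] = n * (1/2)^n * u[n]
Using the property Z{n*a^n*u[n]}=az/(z-a)^2
With a=1/2: X(z)=(1/2)z/(z - 1/2)^2, |z| > 1/2

Answer: (1/2)z/(z - 1/2)^2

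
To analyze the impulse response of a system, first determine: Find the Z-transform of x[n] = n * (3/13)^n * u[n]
Using the property Z{n * a^n * u[n]} = az/(z-a)^2
With a = 3/13: X(z) = (3/13)z/(z - 3/13)^2, |z| > 3/13

Answer: (3/13)z/(z - 3/13)^2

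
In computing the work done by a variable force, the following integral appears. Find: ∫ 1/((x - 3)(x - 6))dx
Partial fractions: 1/((x-3)(x-6))=A/(x-3)+B/(x-6)
A=-1/3, B=1/3
∫ [-1/3· 1/(x-3)+1/3· 1/(x-6)] dx
=(1/3)[ln|x-6| - ln|x-3|]+C

Answer: (1/3)·ln|(x-6)/(x-3)|+C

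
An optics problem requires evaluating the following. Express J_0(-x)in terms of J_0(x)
For integer n: J_n(-x)=(-1)^n J_n(x)
With n=0: J_0(-x)=(-1)^0 J_0(x)=J_0(x)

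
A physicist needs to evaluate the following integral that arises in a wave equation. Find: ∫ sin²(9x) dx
Using identity sin²(u)=(1 - cos(2u))/2:
∫ (1 - cos(18x))/2 dx=x/2 - sin(18x)/36 + C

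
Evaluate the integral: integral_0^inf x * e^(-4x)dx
This is a Gamma integral. Substitute u=4x (du=4 dx):
integral_0^inf x*e^(-4x) dx=(1/4^2) integral_0^inf u^1*e^(-u) du
=Gamma(2)/4^2=1!/4^2=1/16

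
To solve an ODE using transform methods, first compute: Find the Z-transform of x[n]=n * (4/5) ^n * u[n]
Using the property Z{n*a^n*u[n]}=az/(z-a)^2
With a=4/5: X(z)=(4/5)z/(z - 4/5)^2, |z| > 4/5

Answer: (4/5)z/(z - 4/5)^2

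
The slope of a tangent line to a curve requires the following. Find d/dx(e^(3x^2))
Chain rule: d/dx[e^u]=e^u · u' where u=3x^2
u'=6x

Answer: 6x·e^(3x^2)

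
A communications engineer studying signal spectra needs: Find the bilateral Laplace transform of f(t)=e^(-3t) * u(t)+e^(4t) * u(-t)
For e^(-3t) * u(t): L=1/(s + 3), Re(s) > -3
For e^(4t) * u(-t): L=-1/(s-4), Re(s) < 4
Combined: F(s)=1/(s + 3) - 1/(s-4), -3 < Re(s) < 4

Answer: 1/(s + 3) - 1/(s-4), ROC: -3 < Re(s) < 4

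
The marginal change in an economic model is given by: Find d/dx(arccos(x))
d/dx[arccos(u)]=-u'/√(1-u²), u=x, u'=1

Answer: -1/√(1-x²)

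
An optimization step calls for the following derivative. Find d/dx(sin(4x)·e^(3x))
Product rule: (fg)' = f'g+fg'
f = sin(4x), f' = 4·cos(4x)
g = e^(3x), g' = 3·e^(3x)

Answer: 4·cos(4x)·e^(3x)+3·sin(4x)·e^(3x)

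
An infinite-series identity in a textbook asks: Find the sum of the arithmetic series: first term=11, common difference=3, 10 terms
Last term: a_n=11+(10-1)·3=38
Sum=n(a_1+a_n)/2=10(11+38)/2=245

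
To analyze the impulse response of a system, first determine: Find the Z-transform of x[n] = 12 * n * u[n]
Z{n * u[n]} = z/(z-1)^2
By linearity: Z{12 * n * u[n]} = 12z/(z-1)^2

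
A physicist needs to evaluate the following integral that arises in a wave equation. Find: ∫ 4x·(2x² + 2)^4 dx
Let u = 2x²+2, du = 4x dx
∫ u^4 du = u^5/5+C

Answer: (2x²+2)^5/5+C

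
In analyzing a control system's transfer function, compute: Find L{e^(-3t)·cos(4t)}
First shifting: L{e^(at)f(t)} = F(s-a)
L{cos(4t)} = s/(s² + 16)
Shift: (s + 3)/((s + 3)² + 16)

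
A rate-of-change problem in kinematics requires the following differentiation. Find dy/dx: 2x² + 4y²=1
Differentiate: 4x+8y·(dy/dx)=0
dy/dx=-4x/(8y)=-(1/2)·(x/y)

Answer: dy/dx=-(1/2)·(x/y)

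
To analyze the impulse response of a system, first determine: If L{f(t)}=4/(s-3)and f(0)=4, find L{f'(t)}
L{f'(t)} = s·F(s) - f(0) = 4s/(s-3)-4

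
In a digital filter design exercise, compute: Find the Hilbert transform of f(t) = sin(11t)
The Hilbert transform shifts each frequency component by -pi/2.
H{sin(wt)} = -cos(wt)
With w = 11: H{sin(11t)} = -cos(11t)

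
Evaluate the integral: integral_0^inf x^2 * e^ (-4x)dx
This is a Gamma integral. Substitute u=4x (du=4 dx):
integral_0^inf x^2 * e^(-4x) dx=(1/4^3) integral_0^inf u^2 * e^(-u) du
=Gamma(3)/4^3=2!/4^3=2/64

Answer: 1/32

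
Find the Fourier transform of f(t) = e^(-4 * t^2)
The Fourier transform of a Gaussian e^(-a*t^2) is sqrt(pi/a)*e^(-omega^2/(4a)).
With a = 4: F(omega) = sqrt(pi)/2*e^(-omega^2/16)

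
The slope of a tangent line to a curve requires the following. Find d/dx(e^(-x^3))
Chain rule: d/dx[e^u] = e^u · u' where u = -x^3
u' = -3x^2

Answer: -3x^2·e^(-x^3)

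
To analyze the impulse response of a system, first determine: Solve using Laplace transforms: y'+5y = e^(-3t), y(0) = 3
Take L: sY - 3+5Y = 1/(s+3)
Y(s+5) = 1/(s+3)+3
Y = 1/((s+3)(s+5))+3/(s+5)
Partial fractions: 1/((s+3)(s+5)) = (1/2)/(s+3) - (1/2)/(s+5)
So Y = (1/2)/(s+3)+(5/2)/(s+5)
Inverse Laplace transform (L^(-1){1/(s+3)} = e^(-3t), L^(-1){1/(s+5)} = e^(-5t)):

Answer: y(t) = (1/2)·e^(-3t)+(5/2)·e^(-5t)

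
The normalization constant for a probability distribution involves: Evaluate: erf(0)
erf(0)=0 (error function is odd and erf(0)=0 by definition)

Answer: 0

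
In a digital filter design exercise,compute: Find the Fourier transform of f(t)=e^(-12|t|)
Using the standard pair: F{e^(-a|t|)}=2a/(a^2 + omega^2)
With a=12: F(omega)=24/(144 + omega^2)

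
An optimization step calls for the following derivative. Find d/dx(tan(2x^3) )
Chain rule: d/dx[tan(u)]=sec²(u)·u' where u=2x^3
u'=6x^2

Answer: 6x^2·sec²(2x^3)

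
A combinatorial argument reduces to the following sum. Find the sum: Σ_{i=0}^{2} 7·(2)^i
Geometric series: S = a(1 - r^n)/(1 - r)
a = 7, r = 2, n = 3
S = 7(1 - 8)/-1 = 49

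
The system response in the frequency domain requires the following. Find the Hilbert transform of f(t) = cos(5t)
The Hilbert transform shifts each frequency component by -pi/2.
H{cos(wt)}=sin(wt)
With w=5: H{cos(5t)}=sin(5t)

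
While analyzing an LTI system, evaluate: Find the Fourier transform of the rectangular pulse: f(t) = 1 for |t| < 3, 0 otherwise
F(omega)=integral from -3 to 3 of e^(-j * omega * t) dt
=2 * sin(3 * omega)/omega=6 * sinc(3 * omega/pi)

Answer: 2 * sin(3 * omega)/omega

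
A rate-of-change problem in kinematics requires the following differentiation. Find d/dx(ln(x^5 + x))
Chain rule: d/dx[ln(u)]=u'/u where u=x^5 + x
u'=5x^4 + 1

Answer: (5x^4 + 1)/(x^5 + x)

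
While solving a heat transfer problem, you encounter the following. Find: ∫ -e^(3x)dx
Since d/dx[e^(3x)] = 3e^(3x), we get -1/3 e^(3x)+C

Answer: (-1/3)e^(3x)+C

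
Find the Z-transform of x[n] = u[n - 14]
Using the time-shift property: Z{u[n-14]}=z^(-14) * z/(z-1)
=z^(-13)/(z-1)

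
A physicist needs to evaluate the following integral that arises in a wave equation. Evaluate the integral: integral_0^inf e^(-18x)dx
integral_0^inf e^(-18x) dx = [-1/18*e^(-18x)]_0^inf
= 0 - (-1/18) = 1/18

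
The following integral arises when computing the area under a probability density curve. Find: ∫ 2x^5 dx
Using power rule: ∫ 2x^5 dx=2/6 x^6+C=(1/3)x^6+C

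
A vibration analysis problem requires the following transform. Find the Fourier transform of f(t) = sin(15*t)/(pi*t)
sin(W*t)/(pi*t)=(W/pi)*sinc(W*t/pi) is the impulse response of the ideal low-pass filter with cutoff W (here W=15).
Its Fourier transform is a rectangular function:
F(omega)=1 for |omega| < 15, 0 otherwise

Answer: rect(omega/30) [i.e., 1 for |omega| < 15, 0 otherwise]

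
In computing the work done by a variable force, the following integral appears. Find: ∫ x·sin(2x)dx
By parts: u = x, dv = sin(2x) dx
du = dx, v = -cos(2x)/2
= -x·cos(2x)/2+sin(2x)/2²+C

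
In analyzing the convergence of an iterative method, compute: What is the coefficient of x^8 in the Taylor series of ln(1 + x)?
ln(1+x) = Σ (-1)^(n+1) x^n/n
Coefficient of x^8 = (-1)^9/8 = -1/8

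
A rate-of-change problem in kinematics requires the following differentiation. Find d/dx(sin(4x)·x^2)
Product rule: (fg)' = f'g+fg'
f = sin(4x), f' = 4·cos(4x)
g = x^2, g' = 2x

Answer: 4·cos(4x)·x^2+2·sin(4x)·x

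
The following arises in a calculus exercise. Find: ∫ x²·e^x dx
Integration by parts twice:
First: u = x², dv = e^x dx => x²e^x - 2∫ xe^x dx
Second: u = x, dv = e^x dx => xe^x - e^x
Combining: x²e^x - 2xe^x+2e^x+C

Answer: e^x(x² - 2x+2)+C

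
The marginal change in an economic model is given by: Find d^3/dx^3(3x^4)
Apply power rule 3 times:
d^1: 12x^3
d^2: 36x^2
d^3: 72x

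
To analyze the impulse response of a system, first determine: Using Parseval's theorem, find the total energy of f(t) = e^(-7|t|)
Parseval's theorem: E=integral |f(t)|^2 dt=(1/2pi) integral |F(omega)|^2 domega
E=integral_{-inf}^{inf} e^(-14|t|) dt=2 * integral_0^inf e^(-14t) dt=2/(2 * 7)=1/7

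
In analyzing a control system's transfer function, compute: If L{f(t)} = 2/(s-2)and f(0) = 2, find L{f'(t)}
L{f'(t)}=s·F(s) - f(0)=2s/(s-2)-2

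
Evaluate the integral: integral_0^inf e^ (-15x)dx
integral_0^inf e^(-15x) dx = [-1/15*e^(-15x)]_0^inf
= 0 - (-1/15) = 1/15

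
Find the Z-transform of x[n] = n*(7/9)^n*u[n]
Using the property Z{n * a^n * u[n]} = az/(z-a)^2
With a = 7/9: X(z) = (7/9)z/(z - 7/9)^2, |z| > 7/9

Answer: (7/9)z/(z - 7/9)^2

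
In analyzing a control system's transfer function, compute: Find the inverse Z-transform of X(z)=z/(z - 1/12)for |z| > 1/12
Standard pair: z/(z-a) <-> a^n*u[n] for causal signals
With a = 1/12: x[n] = (1/12)^n*u[n]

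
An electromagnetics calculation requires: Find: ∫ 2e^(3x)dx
Since d/dx[e^(3x)] = 3e^(3x), we get 2/3 e^(3x)+C

Answer: (2/3)e^(3x)+C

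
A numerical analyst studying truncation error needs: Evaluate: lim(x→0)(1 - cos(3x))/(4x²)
Using 1-cos(u) ≈ u²/2 for small u:
(1-cos(3x)) ≈ (3x)²/2=9x²/2
So limit=9/(2·4)=9/8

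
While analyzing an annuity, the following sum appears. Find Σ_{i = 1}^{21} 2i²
=2·n(n + 1)(2n + 1)/6=2·21·22·43/6=6622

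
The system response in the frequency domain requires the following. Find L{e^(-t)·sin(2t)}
First shifting: L{e^(at)f(t)} = F(s-a)
L{sin(2t)} = 2/(s² + 4)
Shift: 2/((s + 1)² + 4)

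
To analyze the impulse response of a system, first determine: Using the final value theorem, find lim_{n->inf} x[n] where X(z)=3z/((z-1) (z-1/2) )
Final value theorem: lim x[n] = lim_{z->1} (z-1) * X(z)
(z-1) * X(z) = 3z/(z-1/2)
As z->1: 3/(1-1/2) = 3/(1/2) = 6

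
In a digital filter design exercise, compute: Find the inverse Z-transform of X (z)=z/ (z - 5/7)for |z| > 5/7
Standard pair: z/(z-a) <-> a^n*u[n] for causal signals
With a = 5/7: x[n] = (5/7)^n*u[n]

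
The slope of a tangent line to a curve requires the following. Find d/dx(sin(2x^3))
Chain rule: d/dx[sin(u)]=cos(u)·u' where u=2x^3
u'=6x^2

Answer: 6x^2·cos(2x^3)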